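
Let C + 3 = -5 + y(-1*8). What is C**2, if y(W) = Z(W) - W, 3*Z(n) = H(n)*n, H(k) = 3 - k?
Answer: 7744/9 ≈ 860.44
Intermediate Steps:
Z(n) = n*(3 - n)/3 (Z(n) = ((3 - n)*n)/3 = (n*(3 - n))/3 = n*(3 - n)/3)
y(W) = -W + W*(3 - W)/3 (y(W) = W*(3 - W)/3 - W = -W + W*(3 - W)/3)
C = -88/3 (C = -3 + (-5 - (-1*8)**2/3) = -3 + (-5 - 1/3*(-8)**2) = -3 + (-5 - 1/3*64) = -3 + (-5 - 64/3) = -3 - 79/3 = -88/3 ≈ -29.333)
C**2 = (-88/3)**2 = 7744/9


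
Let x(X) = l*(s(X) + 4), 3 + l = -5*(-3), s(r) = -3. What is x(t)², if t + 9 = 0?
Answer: 144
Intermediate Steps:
l = 12 (l = -3 - 5*(-3) = -3 + 15 = 12)
t = -9 (t = -9 + 0 = -9)
x(X) = 12 (x(X) = 12*(-3 + 4) = 12*1 = 12)
x(t)² = 12² = 144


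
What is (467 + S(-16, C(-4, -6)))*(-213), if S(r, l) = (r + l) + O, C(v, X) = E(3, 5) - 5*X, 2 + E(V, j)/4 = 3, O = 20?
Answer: -107565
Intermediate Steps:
E(V, j) = 4 (E(V, j) = -8 + 4*3 = -8 + 12 = 4)
C(v, X) = 4 - 5*X
S(r, l) = 20 + l + r (S(r, l) = (r + l) + 20 = (l + r) + 20 = 20 + l + r)
(467 + S(-16, C(-4, -6)))*(-213) = (467 + (20 + (4 - 5*(-6)) - 16))*(-213) = (467 + (20 + (4 + 30) - 16))*(-213) = (467 + (20 + 34 - 16))*(-213) = (467 + 38)*(-213) = 505*(-213) = -107565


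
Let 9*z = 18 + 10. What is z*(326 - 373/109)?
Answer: 984508/981 ≈ 1003.6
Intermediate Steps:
z = 28/9 (z = (18 + 10)/9 = (1/9)*28 = 28/9 ≈ 3.1111)
z*(326 - 373/109) = 28*(326 - 373/109)/9 = (28/9)*(35161/109) = 984508/981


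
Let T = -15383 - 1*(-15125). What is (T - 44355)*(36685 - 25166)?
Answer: -513897147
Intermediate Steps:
T = -258 (T = -15383 + 15125 = -258)
(T - 44355)*(36685 - 25166) = (-258 - 44355)*(36685 - 25166) = -44613*11519 = -513897147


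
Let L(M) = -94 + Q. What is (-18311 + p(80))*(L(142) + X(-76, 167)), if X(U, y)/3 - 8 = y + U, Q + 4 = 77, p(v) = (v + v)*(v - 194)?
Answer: -10088076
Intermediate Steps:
p(v) = 2*v*(-194 + v) (p(v) = (2*v)*(-194 + v) = 2*v*(-194 + v))
Q = 73 (Q = -4 + 77 = 73)
L(M) = -21 (L(M) = -94 + 73 = -21)
X(U, y) = 24 + 3*U + 3*y (X(U, y) = 24 + 3*(y + U) = 24 + 3*(U + y) = 24 + (3*U + 3*y) = 24 + 3*U + 3*y)
(-18311 + p(80))*(L(142) + X(-76, 167)) = (-18311 + 2*80*(-194 + 80))*(-21 + (24 + 3*(-76) + 3*167)) = (-18311 + 2*80*(-114))*(-21 + (24 - 228 + 501)) = (-18311 - 18240)*(-21 + 297) = -36551*276 = -10088076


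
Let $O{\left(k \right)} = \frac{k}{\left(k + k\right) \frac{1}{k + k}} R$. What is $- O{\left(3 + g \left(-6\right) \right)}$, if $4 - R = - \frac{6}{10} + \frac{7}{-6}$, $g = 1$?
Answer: $\frac{173}{10} \approx 17.3$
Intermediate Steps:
$R = \frac{173}{30}$ ($R = 4 - \left(- \frac{6}{10} + \frac{7}{-6}\right) = 4 - \left(\left(-6\right) \frac{1}{10} + 7 \left(- \frac{1}{6}\right)\right) = 4 - \left(- \frac{3}{5} - \frac{7}{6}\right) = 4 - - \frac{53}{30} = 4 + \frac{53}{30} = \frac{173}{30} \approx 5.7667$)
$O{\left(k \right)} = \frac{173 k}{30}$ ($O{\left(k \right)} = \frac{k}{\left(k + k\right) \frac{1}{k + k}} \frac{173}{30} = \frac{k}{2 k \frac{1}{2 k}} \frac{173}{30} = \frac{k}{1} \cdot \frac{173}{30} = k 1 \cdot \frac{173}{30} = k \frac{173}{30} = \frac{173 k}{30}$)
$- O{\left(3 + g \left(-6\right) \right)} = - \frac{173 \left(3 + 1 \left(-6\right)\right)}{30} = - \frac{173 \left(3 - 6\right)}{30} = - \frac{173 \left(-3\right)}{30} = \left(-1\right) \left(- \frac{173}{10}\right) = \frac{173}{10}$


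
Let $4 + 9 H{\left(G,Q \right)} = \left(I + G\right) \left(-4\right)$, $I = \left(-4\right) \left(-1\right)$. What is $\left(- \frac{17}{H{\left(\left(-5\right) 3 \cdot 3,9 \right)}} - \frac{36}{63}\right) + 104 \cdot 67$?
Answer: $\frac{7802449}{1120} \approx 6966.5$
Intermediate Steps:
$I = 4$
$H{\left(G,Q \right)} = - \frac{20}{9} - \frac{4 G}{9}$ ($H{\left(G,Q \right)} = - \frac{4}{9} + \frac{\left(4 + G\right) \left(-4\right)}{9} = - \frac{4}{9} + \frac{-16 - 4 G}{9} = - \frac{4}{9} - \left(\frac{16}{9} + \frac{4 G}{9}\right) = - \frac{20}{9} - \frac{4 G}{9}$)
$\left(- \frac{17}{H{\left(\left(-5\right) 3 \cdot 3,9 \right)}} - \frac{36}{63}\right) + 104 \cdot 67 = \left(- \frac{17}{- \frac{20}{9} - \frac{4 \left(-5\right) 3 \cdot 3}{9}} - \frac{36}{63}\right) + 104 \cdot 67 = \left(- \frac{17}{- \frac{20}{9} - \frac{4 \left(\left(-15\right) 3\right)}{9}} - \frac{4}{7}\right) + 6968 = \left(- \frac{17}{- \frac{20}{9} - -20} - \frac{4}{7}\right) + 6968 = \left(- \frac{17}{- \frac{20}{9} + 20} - \frac{4}{7}\right) + 6968 = \left(- \frac{17}{\frac{160}{9}} - \frac{4}{7}\right) + 6968 = \left(\left(-17\right) \frac{9}{160} - \frac{4}{7}\right) + 6968 = \left(- \frac{153}{160} - \frac{4}{7}\right) + 6968 = - \frac{1711}{1120} + 6968 = \frac{7802449}{1120}$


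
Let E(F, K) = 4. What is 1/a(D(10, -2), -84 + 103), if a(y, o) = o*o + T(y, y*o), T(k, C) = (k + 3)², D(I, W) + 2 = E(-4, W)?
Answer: 1/386 ≈ 0.0025907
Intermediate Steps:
D(I, W) = 2 (D(I, W) = -2 + 4 = 2)
T(k, C) = (3 + k)²
a(y, o) = o² + (3 + y)² (a(y, o) = o*o + (3 + y)² = o² + (3 + y)²)
1/a(D(10, -2), -84 + 103) = 1/((-84 + 103)² + (3 + 2)²) = 1/(19² + 5²) = 1/(361 + 25) = 1/386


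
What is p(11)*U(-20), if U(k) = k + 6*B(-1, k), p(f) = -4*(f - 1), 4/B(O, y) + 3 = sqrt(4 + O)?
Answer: 1280 + 160*sqrt(3) ≈ 1557.1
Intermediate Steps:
B(O, y) = 4/(-3 + sqrt(4 + O))
p(f) = 4 - 4*f (p(f) = -4*(-1 + f) = 4 - 4*f)
U(k) = k + 24/(-3 + sqrt(3)) (U(k) = k + 6*(4/(-3 + sqrt(4 - 1))) = k + 6*(4/(-3 + sqrt(3))) = k + 24/(-3 + sqrt(3)))
p(11)*U(-20) = (4 - 4*11)*(-12 - 20 - 4*sqrt(3)) = (4 - 44)*(-32 - 4*sqrt(3)) = -40*(-32 - 4*sqrt(3)) = 1280 + 160*sqrt(3)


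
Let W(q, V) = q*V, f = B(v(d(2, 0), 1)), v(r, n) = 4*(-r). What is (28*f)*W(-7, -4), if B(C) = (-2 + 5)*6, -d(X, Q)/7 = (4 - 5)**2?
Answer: 14112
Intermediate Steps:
d(X, Q) = -7 (d(X, Q) = -7*(4 - 5)**2 = -7*(-1)**2 = -7*1 = -7)
v(r, n) = -4*r
B(C) = 18 (B(C) = 3*6 = 18)
f = 18
W(q, V) = V*q
(28*f)*W(-7, -4) = (28*18)*(-4*(-7)) = 504*28 = 14112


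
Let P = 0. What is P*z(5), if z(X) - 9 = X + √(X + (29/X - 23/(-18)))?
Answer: 0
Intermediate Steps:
z(X) = 9 + X + √(23/18 + X + 29/X) (z(X) = 9 + (X + √(X + (29/X - 23/(-18)))) = 9 + (X + √(X + (29/X - 23*(-1/18)))) = 9 + (X + √(X + (29/X + 23/18))) = 9 + (X + √(X + (23/18 + 29/X))) = 9 + (X + √(23/18 + X + 29/X)) = 9 + X + √(23/18 + X + 29/X))
P*z(5) = 0*(9 + 5 + √(46 + 36*5 + 1044/5)/6) = 0*(9 + 5 + √(46 + 180 + 1044*(⅕))/6) = 0*(9 + 5 + √(46 + 180 + 1044/5)/6) = 0*(9 + 5 + √(2174/5)/6) = 0*(9 + 5 + (√10870/5)/6) = 0*(9 + 5 + √10870/30) = 0*(14 + √10870/30) = 0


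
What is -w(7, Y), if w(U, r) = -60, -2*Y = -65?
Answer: 60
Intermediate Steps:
Y = 65/2 (Y = -½*(-65) = 65/2 ≈ 32.500)
-w(7, Y) = -1*(-60) = 60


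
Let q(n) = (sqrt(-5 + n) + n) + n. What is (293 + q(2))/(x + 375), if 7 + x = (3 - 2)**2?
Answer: 33/41 + I*sqrt(3)/369 ≈ 0.80488 + 0.0046939*I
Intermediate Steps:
q(n) = sqrt(-5 + n) + 2*n (q(n) = (n + sqrt(-5 + n)) + n = sqrt(-5 + n) + 2*n)
x = -6 (x = -7 + (3 - 2)**2 = -7 + 1**2 = -7 + 1 = -6)
(293 + q(2))/(x + 375) = (293 + (sqrt(-5 + 2) + 2*2))/(-6 + 375) = (293 + (sqrt(-3) + 4))/369 = (293 + (I*sqrt(3) + 4))*(1/369) = (293 + (4 + I*sqrt(3)))*(1/369) = (297 + I*sqrt(3))*(1/369) = 33/41 + I*sqrt(3)/369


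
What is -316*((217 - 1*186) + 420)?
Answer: -142516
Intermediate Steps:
-316*((217 - 1*186) + 420) = -316*((217 - 186) + 420) = -316*(31 + 420) = -316*451 = -142516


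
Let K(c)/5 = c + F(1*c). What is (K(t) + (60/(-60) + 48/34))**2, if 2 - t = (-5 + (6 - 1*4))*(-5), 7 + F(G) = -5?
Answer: 4485924/289 ≈ 15522.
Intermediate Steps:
F(G) = -12 (F(G) = -7 - 5 = -12)
t = -13 (t = 2 - (-5 + (6 - 1*4))*(-5) = 2 - (-5 + (6 - 4))*(-5) = 2 - (-5 + 2)*(-5) = 2 - (-3)*(-5) = 2 - 1*15 = 2 - 15 = -13)
K(c) = -60 + 5*c (K(c) = 5*(c - 12) = 5*(-12 + c) = -60 + 5*c)
(K(t) + (60/(-60) + 48/34))**2 = ((-60 + 5*(-13)) + (60/(-60) + 48/34))**2 = ((-60 - 65) + (60*(-1/60) + 48*(1/34)))**2 = (-125 + (-1 + 24/17))**2 = (-125 + 7/17)**2 = (-2118/17)**2 = 4485924/289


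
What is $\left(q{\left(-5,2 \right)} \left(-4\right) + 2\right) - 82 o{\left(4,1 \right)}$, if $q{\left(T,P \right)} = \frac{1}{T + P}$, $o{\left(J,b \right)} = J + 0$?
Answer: $- \frac{974}{3} \approx -324.67$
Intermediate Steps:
$o{\left(J,b \right)} = J$
$q{\left(T,P \right)} = \frac{1}{P + T}$
$\left(q{\left(-5,2 \right)} \left(-4\right) + 2\right) - 82 o{\left(4,1 \right)} = \left(\frac{1}{2 - 5} \left(-4\right) + 2\right) - 328 = \left(\frac{1}{-3} \left(-4\right) + 2\right) - 328 = \left(\left(- \frac{1}{3}\right) \left(-4\right) + 2\right) - 328 = \left(\frac{4}{3} + 2\right) - 328 = \frac{10}{3} - 328 = - \frac{974}{3}$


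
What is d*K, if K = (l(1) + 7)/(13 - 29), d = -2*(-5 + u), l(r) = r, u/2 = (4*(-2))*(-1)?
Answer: 11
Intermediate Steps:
u = 16 (u = 2*((4*(-2))*(-1)) = 2*(-8*(-1)) = 2*8 = 16)
d = -22 (d = -2*(-5 + 16) = -2*11 = -22)
K = -½ (K = (1 + 7)/(13 - 29) = 8/(-16) = 8*(-1/16) = -½ ≈ -0.50000)
d*K = -22*(-½) = 11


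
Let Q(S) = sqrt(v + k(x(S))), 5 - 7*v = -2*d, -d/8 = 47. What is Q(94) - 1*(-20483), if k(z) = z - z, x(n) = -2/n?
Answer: 20483 + 3*I*sqrt(581)/7 ≈ 20483.0 + 10.33*I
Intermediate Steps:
d = -376 (d = -8*47 = -376)
k(z) = 0
v = -747/7 (v = 5/7 - (-2)*(-376)/7 = 5/7 - 1/7*752 = 5/7 - 752/7 = -747/7 ≈ -106.71)
Q(S) = 3*I*sqrt(581)/7 (Q(S) = sqrt(-747/7 + 0) = sqrt(-747/7) = 3*I*sqrt(581)/7)
Q(94) - 1*(-20483) = 3*I*sqrt(581)/7 - 1*(-20483) = 3*I*sqrt(581)/7 + 20483 = 20483 + 3*I*sqrt(581)/7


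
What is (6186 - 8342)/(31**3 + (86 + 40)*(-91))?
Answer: -2156/18325 ≈ -0.11765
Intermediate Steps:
(6186 - 8342)/(31**3 + (86 + 40)*(-91)) = -2156/(29791 + 126*(-91)) = -2156/(29791 - 11466) = -2156/18325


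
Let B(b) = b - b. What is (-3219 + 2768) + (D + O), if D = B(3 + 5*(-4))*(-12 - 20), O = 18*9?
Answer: -289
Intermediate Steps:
B(b) = 0
O = 162
D = 0 (D = 0*(-12 - 20) = 0*(-32) = 0)
(-3219 + 2768) + (D + O) = (-3219 + 2768) + (0 + 162) = -451 + 162 = -289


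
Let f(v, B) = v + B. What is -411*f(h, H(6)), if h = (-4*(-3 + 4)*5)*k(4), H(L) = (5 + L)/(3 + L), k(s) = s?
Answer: 97133/3 ≈ 32378.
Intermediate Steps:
H(L) = (5 + L)/(3 + L)
h = -80 (h = -4*(-3 + 4)*5*4 = -4*5*4 = -20*4 = -80)
f(v, B) = B + v
-411*f(h, H(6)) = -411*((5 + 6)/(3 + 6) - 80) = -411*(11/9 - 80) = -411*(-709/9) = 97133/3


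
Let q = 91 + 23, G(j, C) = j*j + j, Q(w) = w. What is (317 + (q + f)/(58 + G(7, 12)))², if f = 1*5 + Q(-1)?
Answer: 328624384/3249 ≈ 1.0115e+5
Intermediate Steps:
G(j, C) = j + j² (G(j, C) = j² + j = j + j²)
f = 4 (f = 1*5 - 1 = 5 - 1 = 4)
q = 114
(317 + (q + f)/(58 + G(7, 12)))² = (317 + (114 + 4)/(58 + 7*(1 + 7)))² = (317 + 118/(58 + 7*8))² = (317 + 118/(58 + 56))² = (317 + 118/114)² = (317 + 118*(1/114))² = (317 + 59/57)² = (18128/57)² = 328624384/3249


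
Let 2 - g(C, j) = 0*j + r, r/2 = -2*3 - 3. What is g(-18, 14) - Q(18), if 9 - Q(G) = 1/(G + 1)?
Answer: 210/19 ≈ 11.053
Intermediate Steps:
r = -18 (r = 2*(-2*3 - 3) = 2*(-6 - 3) = 2*(-9) = -18)
Q(G) = 9 - 1/(1 + G) (Q(G) = 9 - 1/(G + 1) = 9 - 1/(1 + G))
g(C, j) = 20 (g(C, j) = 2 - (0*j - 18) = 2 - (0 - 18) = 2 - 1*(-18) = 2 + 18 = 20)
g(-18, 14) - Q(18) = 20 - (8 + 9*18)/(1 + 18) = 20 - (8 + 162)/19 = 20 - 170/19 = 210/19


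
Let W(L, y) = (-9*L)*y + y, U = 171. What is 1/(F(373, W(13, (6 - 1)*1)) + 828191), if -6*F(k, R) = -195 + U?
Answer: 1/828195 ≈ 1.2074e-6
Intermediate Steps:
W(L, y) = y - 9*L*y (W(L, y) = -9*L*y + y = y - 9*L*y)
F(k, R) = 4 (F(k, R) = -(-195 + 171)/6 = -⅙*(-24) = 4)
1/(F(373, W(13, (6 - 1)*1)) + 828191) = 1/(4 + 828191) = 1/828195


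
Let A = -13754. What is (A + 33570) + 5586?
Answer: 25402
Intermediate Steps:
(A + 33570) + 5586 = (-13754 + 33570) + 5586 = 19816 + 5586 = 25402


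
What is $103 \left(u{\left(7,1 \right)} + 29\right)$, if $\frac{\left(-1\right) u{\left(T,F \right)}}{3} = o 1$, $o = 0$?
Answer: $2987$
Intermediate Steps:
$u{\left(T,F \right)} = 0$ ($u{\left(T,F \right)} = - 3 \cdot 0 \cdot 1 = \left(-3\right) 0 = 0$)
$103 \left(u{\left(7,1 \right)} + 29\right) = 103 \left(0 + 29\right) = 103 \cdot 29 = 2987$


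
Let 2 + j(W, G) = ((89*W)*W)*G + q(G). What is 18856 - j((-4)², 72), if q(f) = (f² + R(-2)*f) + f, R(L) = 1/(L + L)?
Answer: -1626828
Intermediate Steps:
R(L) = 1/(2*L)
q(f) = f² + 3*f/4 (q(f) = (f² + ((½)/(-2))*f) + f = (f² + ((½)*(-½))*f) + f = (f² - f/4) + f = f² + 3*f/4)
j(W, G) = -2 + 89*G*W² + G*(3 + 4*G)/4 (j(W, G) = -2 + (((89*W)*W)*G + G*(3 + 4*G)/4) = -2 + ((89*W²)*G + G*(3 + 4*G)/4) = -2 + (89*G*W² + G*(3 + 4*G)/4) = -2 + 89*G*W² + G*(3 + 4*G)/4)
18856 - j((-4)², 72) = 18856 - (-2 + 89*72*((-4)²)² + (¼)*72*(3 + 4*72)) = 18856 - (-2 + 89*72*16² + (¼)*72*(3 + 288)) = 18856 - (-2 + 89*72*256 + (¼)*72*291) = 18856 - (-2 + 1640448 + 5238) = 18856 - 1*1645684 = 18856 - 1645684 = -1626828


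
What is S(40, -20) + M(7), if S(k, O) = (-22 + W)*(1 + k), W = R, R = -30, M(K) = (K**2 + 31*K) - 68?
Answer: -1934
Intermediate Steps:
M(K) = -68 + K**2 + 31*K
W = -30
S(k, O) = -52 - 52*k (S(k, O) = (-22 - 30)*(1 + k) = -52*(1 + k) = -52 - 52*k)
S(40, -20) + M(7) = (-52 - 52*40) + (-68 + 7**2 + 31*7) = (-52 - 2080) + (-68 + 49 + 217) = -2132 + 198 = -1934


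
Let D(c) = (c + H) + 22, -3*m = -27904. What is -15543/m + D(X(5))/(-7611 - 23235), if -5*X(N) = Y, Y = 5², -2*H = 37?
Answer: -239712713/143454464 ≈ -1.6710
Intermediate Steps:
H = -37/2 (H = -½*37 = -37/2 ≈ -18.500)
Y = 25
X(N) = -5 (X(N) = -⅕*25 = -5)
m = 27904/3 (m = -⅓*(-27904) = 27904/3 ≈ 9301.3)
D(c) = 7/2 + c (D(c) = (c - 37/2) + 22 = (-37/2 + c) + 22 = 7/2 + c)
-15543/m + D(X(5))/(-7611 - 23235) = -15543/27904/3 + (7/2 - 5)/(-7611 - 23235) = -15543*3/27904 - 3/2/(-30846) = -46629/27904 - 3/2*(-1/30846) = -46629/27904 + 1/20564 = -239712713/143454464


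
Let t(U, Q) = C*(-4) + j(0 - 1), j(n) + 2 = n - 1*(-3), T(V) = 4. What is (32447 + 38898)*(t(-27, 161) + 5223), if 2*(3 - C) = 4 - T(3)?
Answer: 371778795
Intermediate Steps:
j(n) = 1 + n (j(n) = -2 + (n - 1*(-3)) = -2 + (n + 3) = -2 + (3 + n) = 1 + n)
C = 3 (C = 3 - (4 - 1*4)/2 = 3 - (4 - 4)/2 = 3 - ½*0 = 3 + 0 = 3)
t(U, Q) = -12 (t(U, Q) = 3*(-4) + (1 + (0 - 1)) = -12 + (1 - 1) = -12 + 0 = -12)
(32447 + 38898)*(t(-27, 161) + 5223) = (32447 + 38898)*(-12 + 5223) = 71345*5211 = 371778795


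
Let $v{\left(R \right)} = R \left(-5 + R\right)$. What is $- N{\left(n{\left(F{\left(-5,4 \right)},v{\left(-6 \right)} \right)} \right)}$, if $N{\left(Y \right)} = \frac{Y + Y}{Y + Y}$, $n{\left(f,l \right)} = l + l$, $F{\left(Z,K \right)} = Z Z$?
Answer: $-1$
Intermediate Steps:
$F{\left(Z,K \right)} = Z^{2}$
$n{\left(f,l \right)} = 2 l$
$N{\left(Y \right)} = 1$ ($N{\left(Y \right)} = \frac{2 Y}{2 Y} = 2 Y \frac{1}{2 Y} = 1$)
$- N{\left(n{\left(F{\left(-5,4 \right)},v{\left(-6 \right)} \right)} \right)} = \left(-1\right) 1 = -1$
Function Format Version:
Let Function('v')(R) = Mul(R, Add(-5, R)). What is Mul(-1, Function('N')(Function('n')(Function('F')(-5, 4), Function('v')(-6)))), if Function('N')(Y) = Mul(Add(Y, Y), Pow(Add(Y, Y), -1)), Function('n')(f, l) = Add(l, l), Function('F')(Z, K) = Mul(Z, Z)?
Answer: -1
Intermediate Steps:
Function('F')(Z, K) = Pow(Z, 2)
Function('n')(f, l) = Mul(2, l)
Function('N')(Y) = 1 (Function('N')(Y) = Mul(Mul(2, Y), Pow(Mul(2, Y), -1)) = Mul(Mul(2, Y), Mul(Rational(1, 2), Pow(Y, -1))) = 1)
Mul(-1, Function('N')(Function('n')(Function('F')(-5, 4), Function('v')(-6)))) = Mul(-1, 1) = -1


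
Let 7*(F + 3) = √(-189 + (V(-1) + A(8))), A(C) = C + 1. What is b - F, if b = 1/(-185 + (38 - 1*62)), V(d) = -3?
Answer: 626/209 - I*√183/7 ≈ 2.9952 - 1.9325*I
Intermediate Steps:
b = -1/209 (b = 1/(-185 + (38 - 62)) = 1/(-185 - 24) = 1/(-209) = -1/209 ≈ -0.0047847)
A(C) = 1 + C
F = -3 + I*√183/7 (F = -3 + √(-189 + (-3 + (1 + 8)))/7 = -3 + √(-189 + (-3 + 9))/7 = -3 + √(-189 + 6)/7 = -3 + √(-183)/7 = -3 + (I*√183)/7 = -3 + I*√183/7 ≈ -3.0 + 1.9325*I)
b - F = -1/209 - (-3 + I*√183/7) = -1/209 + (3 - I*√183/7) = 626/209 - I*√183/7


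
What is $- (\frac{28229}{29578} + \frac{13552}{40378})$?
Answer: $- \frac{770335809}{597150242} \approx -1.29$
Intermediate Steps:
$- (\frac{28229}{29578} + \frac{13552}{40378}) = - (28229 \cdot \frac{1}{29578} + 13552 \cdot \frac{1}{40378}) = - (\frac{28229}{29578} + \frac{6776}{20189}) = \left(-1\right) \frac{770335809}{597150242} = - \frac{770335809}{597150242}$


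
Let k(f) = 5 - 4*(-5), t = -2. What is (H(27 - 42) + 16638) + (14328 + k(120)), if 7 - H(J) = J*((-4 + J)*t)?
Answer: 31568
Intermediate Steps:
k(f) = 25 (k(f) = 5 + 20 = 25)
H(J) = 7 - J*(8 - 2*J) (H(J) = 7 - J*(-4 + J)*(-2) = 7 - J*(8 - 2*J))
(H(27 - 42) + 16638) + (14328 + k(120)) = ((7 - 8*(27 - 42) + 2*(27 - 42)²) + 16638) + (14328 + 25) = ((7 - 8*(-15) + 2*(-15)²) + 16638) + 14353 = ((7 + 120 + 2*225) + 16638) + 14353 = ((7 + 120 + 450) + 16638) + 14353 = (577 + 16638) + 14353 = 17215 + 14353 = 31568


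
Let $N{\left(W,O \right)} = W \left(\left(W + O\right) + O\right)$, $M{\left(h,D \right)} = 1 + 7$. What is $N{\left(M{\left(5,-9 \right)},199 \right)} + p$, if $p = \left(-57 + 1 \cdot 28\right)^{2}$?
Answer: $4089$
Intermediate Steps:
$M{\left(h,D \right)} = 8$
$N{\left(W,O \right)} = W \left(W + 2 O\right)$ ($N{\left(W,O \right)} = W \left(\left(O + W\right) + O\right) = W \left(W + 2 O\right)$)
$p = 841$ ($p = \left(-57 + 28\right)^{2} = \left(-29\right)^{2} = 841$)
$N{\left(M{\left(5,-9 \right)},199 \right)} + p = 8 \left(8 + 2 \cdot 199\right) + 841 = 8 \left(8 + 398\right) + 841 = 8 \cdot 406 + 841 = 3248 + 841 = 4089$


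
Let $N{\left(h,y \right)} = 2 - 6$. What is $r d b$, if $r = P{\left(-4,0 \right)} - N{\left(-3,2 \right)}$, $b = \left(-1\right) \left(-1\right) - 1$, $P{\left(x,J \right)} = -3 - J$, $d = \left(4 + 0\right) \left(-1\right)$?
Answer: $0$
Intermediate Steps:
$d = -4$ ($d = 4 \left(-1\right) = -4$)
$N{\left(h,y \right)} = -4$ ($N{\left(h,y \right)} = 2 - 6 = -4$)
$b = 0$ ($b = 1 - 1 = 0$)
$r = 1$ ($r = \left(-3 - 0\right) - -4 = \left(-3 + 0\right) + 4 = -3 + 4 = 1$)
$r d b = 1 \left(-4\right) 0 = \left(-4\right) 0 = 0$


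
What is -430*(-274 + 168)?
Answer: 45580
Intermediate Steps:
-430*(-274 + 168) = -430*(-106) = 45580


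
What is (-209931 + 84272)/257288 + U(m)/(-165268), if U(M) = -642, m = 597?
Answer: -5150558179/10630368296 ≈ -0.48451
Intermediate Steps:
(-209931 + 84272)/257288 + U(m)/(-165268) = (-209931 + 84272)/257288 - 642/(-165268) = -125659*1/257288 - 642*(-1/165268) = -125659/257288 + 321/82634 = -5150558179/10630368296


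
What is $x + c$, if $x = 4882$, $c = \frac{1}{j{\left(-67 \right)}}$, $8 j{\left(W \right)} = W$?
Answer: $\frac{327086}{67} \approx 4881.9$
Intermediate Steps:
$j{\left(W \right)} = \frac{W}{8}$
$c = - \frac{8}{67}$ ($c = \frac{1}{\frac{1}{8} \left(-67\right)} = \frac{1}{- \frac{67}{8}} = - \frac{8}{67} \approx -0.1194$)
$x + c = 4882 - \frac{8}{67} = \frac{327086}{67}$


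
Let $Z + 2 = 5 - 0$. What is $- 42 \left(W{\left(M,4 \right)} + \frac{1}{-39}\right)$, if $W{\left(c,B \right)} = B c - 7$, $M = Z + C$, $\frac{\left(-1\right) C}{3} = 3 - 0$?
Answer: $\frac{16940}{13} \approx 1303.1$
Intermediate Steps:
$Z = 3$ ($Z = -2 + \left(5 - 0\right) = -2 + \left(5 + 0\right) = -2 + 5 = 3$)
$C = -9$ ($C = - 3 \left(3 - 0\right) = - 3 \left(3 + 0\right) = \left(-3\right) 3 = -9$)
$M = -6$ ($M = 3 - 9 = -6$)
$W{\left(c,B \right)} = -7 + B c$
$- 42 \left(W{\left(M,4 \right)} + \frac{1}{-39}\right) = - 42 \left(\left(-7 + 4 \left(-6\right)\right) + \frac{1}{-39}\right) = - 42 \left(\left(-7 - 24\right) - \frac{1}{39}\right) = - 42 \left(-31 - \frac{1}{39}\right) = \left(-42\right) \left(- \frac{1210}{39}\right) = \frac{16940}{13}$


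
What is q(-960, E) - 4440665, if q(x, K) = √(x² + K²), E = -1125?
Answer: -4440665 + 15*√9721 ≈ -4.4392e+6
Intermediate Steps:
q(x, K) = √(K² + x²)
q(-960, E) - 4440665 = √((-1125)² + (-960)²) - 4440665 = √(1265625 + 921600) - 4440665 = √2187225 - 4440665 = 15*√9721 - 4440665 = -4440665 + 15*√9721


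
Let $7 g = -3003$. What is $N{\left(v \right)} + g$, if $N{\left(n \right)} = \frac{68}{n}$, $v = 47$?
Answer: $- \frac{20095}{47} \approx -427.55$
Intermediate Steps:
$g = -429$ ($g = \frac{1}{7} \left(-3003\right) = -429$)
$N{\left(v \right)} + g = \frac{68}{47} - 429 = - \frac{20095}{47}$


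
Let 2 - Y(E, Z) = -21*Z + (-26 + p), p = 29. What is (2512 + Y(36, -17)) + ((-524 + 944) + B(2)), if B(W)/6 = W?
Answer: 2586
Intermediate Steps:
B(W) = 6*W
Y(E, Z) = -1 + 21*Z (Y(E, Z) = 2 - (-21*Z + (-26 + 29)) = 2 - (-21*Z + 3) = 2 - (3 - 21*Z) = 2 + (-3 + 21*Z) = -1 + 21*Z)
(2512 + Y(36, -17)) + ((-524 + 944) + B(2)) = (2512 + (-1 + 21*(-17))) + ((-524 + 944) + 6*2) = (2512 + (-1 - 357)) + (420 + 12) = (2512 - 358) + 432 = 2154 + 432 = 2586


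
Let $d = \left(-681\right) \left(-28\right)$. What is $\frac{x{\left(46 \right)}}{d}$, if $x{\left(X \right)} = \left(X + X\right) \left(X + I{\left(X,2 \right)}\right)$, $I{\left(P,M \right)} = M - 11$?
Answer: $\frac{851}{4767} \approx 0.17852$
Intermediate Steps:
$I{\left(P,M \right)} = -11 + M$
$d = 19068$
$x{\left(X \right)} = 2 X \left(-9 + X\right)$ ($x{\left(X \right)} = \left(X + X\right) \left(X + \left(-11 + 2\right)\right) = 2 X \left(X - 9\right) = 2 X \left(-9 + X\right)$)
$\frac{x{\left(46 \right)}}{d} = \frac{2 \cdot 46 \left(-9 + 46\right)}{19068} = 2 \cdot 46 \cdot 37 \cdot \frac{1}{19068} = 3404 \cdot \frac{1}{19068} = \frac{851}{4767}$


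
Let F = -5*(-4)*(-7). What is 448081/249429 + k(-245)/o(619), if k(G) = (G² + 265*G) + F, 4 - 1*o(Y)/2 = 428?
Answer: 102318428/13219737 ≈ 7.7398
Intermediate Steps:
o(Y) = -848 (o(Y) = 8 - 2*428 = 8 - 856 = -848)
F = -140 (F = 20*(-7) = -140)
k(G) = -140 + G² + 265*G (k(G) = (G² + 265*G) - 140 = -140 + G² + 265*G)
448081/249429 + k(-245)/o(619) = 448081/249429 + (-140 + (-245)² + 265*(-245))/(-848) = 448081*(1/249429) + (-140 + 60025 - 64925)*(-1/848) = 448081/249429 - 5040*(-1/848) = 448081/249429 + 315/53 = 102318428/13219737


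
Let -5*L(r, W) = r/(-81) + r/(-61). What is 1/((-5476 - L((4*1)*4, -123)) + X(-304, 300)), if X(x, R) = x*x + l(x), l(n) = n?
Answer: 24705/2140340108 ≈ 1.1543e-5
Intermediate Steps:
L(r, W) = 142*r/24705 (L(r, W) = -(r/(-81) + r/(-61))/5 = -(r*(-1/81) + r*(-1/61))/5 = -(-r/81 - r/61)/5 = -(-142)*r/24705 = 142*r/24705)
X(x, R) = x + x² (X(x, R) = x*x + x = x² + x = x + x²)
1/((-5476 - L((4*1)*4, -123)) + X(-304, 300)) = 1/((-5476 - 142*(4*1)*4/24705) - 304*(1 - 304)) = 1/((-5476 - 142*4*4/24705) - 304*(-303)) = 1/((-5476 - 142*16/24705) + 92112) = 1/((-5476 - 1*2272/24705) + 92112) = 1/((-5476 - 2272/24705) + 92112) = 1/(-135286852/24705 + 92112) = 1/(2140340108/24705) = 24705/2140340108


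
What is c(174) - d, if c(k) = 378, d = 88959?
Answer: -88581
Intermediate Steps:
c(174) - d = 378 - 1*88959 = 378 - 88959 = -88581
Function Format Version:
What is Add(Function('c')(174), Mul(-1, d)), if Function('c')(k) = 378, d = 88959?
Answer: -88581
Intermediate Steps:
Add(Function('c')(174), Mul(-1, d)) = Add(378, Mul(-1, 88959)) = Add(378, -88959) = -88581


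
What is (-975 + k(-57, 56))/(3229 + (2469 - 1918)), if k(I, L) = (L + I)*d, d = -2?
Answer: -139/540 ≈ -0.25741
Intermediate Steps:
k(I, L) = -2*I - 2*L (k(I, L) = (L + I)*(-2) = (I + L)*(-2) = -2*I - 2*L)
(-975 + k(-57, 56))/(3229 + (2469 - 1918)) = (-975 + (-2*(-57) - 2*56))/(3229 + (2469 - 1918)) = (-975 + (114 - 112))/(3229 + 551) = (-975 + 2)/3780 = -973*1/3780 = -139/540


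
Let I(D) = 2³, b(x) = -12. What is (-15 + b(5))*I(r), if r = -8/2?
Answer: -216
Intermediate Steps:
r = -4 (r = -8*½ = -4)
I(D) = 8
(-15 + b(5))*I(r) = (-15 - 12)*8 = -27*8 = -216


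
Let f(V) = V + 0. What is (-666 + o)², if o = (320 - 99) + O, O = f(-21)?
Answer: 217156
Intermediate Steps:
f(V) = V
O = -21
o = 200 (o = (320 - 99) - 21 = 221 - 21 = 200)
(-666 + o)² = (-666 + 200)² = (-466)² = 217156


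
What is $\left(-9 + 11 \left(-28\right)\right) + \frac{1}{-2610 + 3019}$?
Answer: $- \frac{129652}{409} \approx -317.0$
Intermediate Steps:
$\left(-9 + 11 \left(-28\right)\right) + \frac{1}{-2610 + 3019} = \left(-9 - 308\right) + \frac{1}{409} = -317 + \frac{1}{409} = - \frac{129652}{409}$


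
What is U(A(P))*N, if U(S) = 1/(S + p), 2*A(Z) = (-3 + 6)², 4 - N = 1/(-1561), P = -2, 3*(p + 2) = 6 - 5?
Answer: 37470/26537 ≈ 1.4120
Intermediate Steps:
p = -5/3 (p = -2 + (6 - 5)/3 = -2 + (⅓)*1 = -2 + ⅓ = -5/3 ≈ -1.6667)
N = 6245/1561 (N = 4 - 1/(-1561) = 4 - 1*(-1/1561) = 4 + 1/1561 = 6245/1561 ≈ 4.0006)
A(Z) = 9/2 (A(Z) = (-3 + 6)²/2 = (½)*3² = (½)*9 = 9/2)
U(S) = 1/(-5/3 + S) (U(S) = 1/(S - 5/3) = 1/(-5/3 + S))
U(A(P))*N = (3/(-5 + 3*(9/2)))*(6245/1561) = (3/(-5 + 27/2))*(6245/1561) = (3/(17/2))*(6245/1561) = (3*(2/17))*(6245/1561) = (6/17)*(6245/1561) = 37470/26537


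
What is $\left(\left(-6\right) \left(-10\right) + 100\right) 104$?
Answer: $16640$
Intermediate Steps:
$\left(\left(-6\right) \left(-10\right) + 100\right) 104 = \left(60 + 100\right) 104 = 160 \cdot 104 = 16640$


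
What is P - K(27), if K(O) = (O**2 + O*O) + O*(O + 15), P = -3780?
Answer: -6372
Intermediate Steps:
K(O) = 2*O**2 + O*(15 + O) (K(O) = (O**2 + O**2) + O*(15 + O) = 2*O**2 + O*(15 + O))
P - K(27) = -3780 - 3*27*(5 + 27) = -3780 - 3*27*32 = -3780 - 1*2592 = -3780 - 2592 = -6372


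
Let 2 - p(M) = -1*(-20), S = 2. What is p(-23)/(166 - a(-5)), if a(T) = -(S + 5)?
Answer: -18/173 ≈ -0.10405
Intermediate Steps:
p(M) = -18 (p(M) = 2 - (-1)*(-20) = 2 - 1*20 = 2 - 20 = -18)
a(T) = -7 (a(T) = -(2 + 5) = -1*7 = -7)
p(-23)/(166 - a(-5)) = -18/(166 - 1*(-7)) = -18/(166 + 7) = -18/173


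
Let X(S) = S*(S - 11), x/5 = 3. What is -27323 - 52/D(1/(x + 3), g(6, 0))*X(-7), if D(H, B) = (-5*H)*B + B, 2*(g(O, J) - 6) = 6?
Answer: -28331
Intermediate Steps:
x = 15 (x = 5*3 = 15)
g(O, J) = 9 (g(O, J) = 6 + (½)*6 = 6 + 3 = 9)
X(S) = S*(-11 + S)
D(H, B) = B - 5*B*H (D(H, B) = -5*B*H + B = B - 5*B*H)
-27323 - 52/D(1/(x + 3), g(6, 0))*X(-7) = -27323 - 52/((9*(1 - 5/(15 + 3))))*(-7*(-11 - 7)) = -27323 - 52/((9*(1 - 5/18)))*(-7*(-18)) = -27323 - 52/((9*(1 - 5*1/18)))*126 = -27323 - 52/((9*(1 - 5/18)))*126 = -27323 - 52/((9*(13/18)))*126 = -27323 - 52/(13/2)*126 = -27323 - 52*(2/13)*126 = -27323 - 8*126 = -27323 - 1*1008 = -27323 - 1008 = -28331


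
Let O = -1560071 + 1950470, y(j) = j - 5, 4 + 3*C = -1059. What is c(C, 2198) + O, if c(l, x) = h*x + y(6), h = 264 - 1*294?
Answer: 324460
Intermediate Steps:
C = -1063/3 (C = -4/3 + (⅓)*(-1059) = -4/3 - 353 = -1063/3 ≈ -354.33)
y(j) = -5 + j
h = -30 (h = 264 - 294 = -30)
c(l, x) = 1 - 30*x (c(l, x) = -30*x + (-5 + 6) = -30*x + 1 = 1 - 30*x)
O = 390399
c(C, 2198) + O = (1 - 30*2198) + 390399 = (1 - 65940) + 390399 = -65939 + 390399 = 324460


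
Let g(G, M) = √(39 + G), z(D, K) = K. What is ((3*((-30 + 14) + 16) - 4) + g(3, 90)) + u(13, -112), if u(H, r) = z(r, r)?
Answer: -116 + √42 ≈ -109.52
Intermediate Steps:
u(H, r) = r
((3*((-30 + 14) + 16) - 4) + g(3, 90)) + u(13, -112) = ((3*((-30 + 14) + 16) - 4) + √(39 + 3)) - 112 = ((3*(-16 + 16) - 4) + √42) - 112 = ((3*0 - 4) + √42) - 112 = ((0 - 4) + √42) - 112 = (-4 + √42) - 112 = -116 + √42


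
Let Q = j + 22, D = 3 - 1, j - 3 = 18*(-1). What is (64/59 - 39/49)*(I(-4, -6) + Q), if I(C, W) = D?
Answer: 7515/2891 ≈ 2.5994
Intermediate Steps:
j = -15 (j = 3 + 18*(-1) = 3 - 18 = -15)
D = 2
I(C, W) = 2
Q = 7 (Q = -15 + 22 = 7)
(64/59 - 39/49)*(I(-4, -6) + Q) = (64/59 - 39/49)*(2 + 7) = (64*(1/59) - 39*1/49)*9 = (64/59 - 39/49)*9 = (835/2891)*9 = 7515/2891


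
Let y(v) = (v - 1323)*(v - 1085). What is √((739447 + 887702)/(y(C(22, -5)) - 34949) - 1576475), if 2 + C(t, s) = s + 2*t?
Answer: 2*I*√75468807478450789/437593 ≈ 1255.6*I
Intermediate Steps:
C(t, s) = -2 + s + 2*t (C(t, s) = -2 + (s + 2*t) = -2 + s + 2*t)
y(v) = (-1323 + v)*(-1085 + v)
√((739447 + 887702)/(y(C(22, -5)) - 34949) - 1576475) = √((739447 + 887702)/((1435455 + (-2 - 5 + 2*22)² - 2408*(-2 - 5 + 2*22)) - 34949) - 1576475) = √(1627149/((1435455 + (-2 - 5 + 44)² - 2408*(-2 - 5 + 44)) - 34949) - 1576475) = √(1627149/((1435455 + 37² - 2408*37) - 34949) - 1576475) = √(1627149/((1435455 + 1369 - 89096) - 34949) - 1576475) = √(1627149/(1347728 - 34949) - 1576475) = √(1627149/1312779 - 1576475) = √(1627149*(1/1312779) - 1576475) = √(542383/437593 - 1576475) = √(-689853882292/437593) = 2*I*√75468807478450789/437593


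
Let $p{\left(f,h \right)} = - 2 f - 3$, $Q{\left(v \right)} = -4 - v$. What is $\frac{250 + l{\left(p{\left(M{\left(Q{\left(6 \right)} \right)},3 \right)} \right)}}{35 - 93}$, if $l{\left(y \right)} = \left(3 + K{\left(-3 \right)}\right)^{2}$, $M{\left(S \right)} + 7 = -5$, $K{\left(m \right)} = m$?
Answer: $- \frac{125}{29} \approx -4.3103$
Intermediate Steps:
$M{\left(S \right)} = -12$ ($M{\left(S \right)} = -7 - 5 = -12$)
$p{\left(f,h \right)} = -3 - 2 f$
$l{\left(y \right)} = 0$ ($l{\left(y \right)} = \left(3 - 3\right)^{2} = 0^{2} = 0$)
$\frac{250 + l{\left(p{\left(M{\left(Q{\left(6 \right)} \right)},3 \right)} \right)}}{35 - 93} = \frac{250 + 0}{35 - 93} = \frac{250}{-58} = 250 \left(- \frac{1}{58}\right) = - \frac{125}{29}$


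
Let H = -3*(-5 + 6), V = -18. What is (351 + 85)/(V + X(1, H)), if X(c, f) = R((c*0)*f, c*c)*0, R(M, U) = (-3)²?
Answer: -218/9 ≈ -24.222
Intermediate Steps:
R(M, U) = 9
H = -3 (H = -3*1 = -3)
X(c, f) = 0 (X(c, f) = 9*0 = 0)
(351 + 85)/(V + X(1, H)) = (351 + 85)/(-18 + 0) = 436/(-18) = 436*(-1/18) = -218/9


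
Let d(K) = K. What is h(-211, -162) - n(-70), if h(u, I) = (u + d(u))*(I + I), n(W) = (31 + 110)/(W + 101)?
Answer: 4238427/31 ≈ 1.3672e+5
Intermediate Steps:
n(W) = 141/(101 + W)
h(u, I) = 4*I*u (h(u, I) = (u + u)*(I + I) = (2*u)*(2*I) = 4*I*u)
h(-211, -162) - n(-70) = 4*(-162)*(-211) - 141/(101 - 70) = 136728 - 141/31 = 4238427/31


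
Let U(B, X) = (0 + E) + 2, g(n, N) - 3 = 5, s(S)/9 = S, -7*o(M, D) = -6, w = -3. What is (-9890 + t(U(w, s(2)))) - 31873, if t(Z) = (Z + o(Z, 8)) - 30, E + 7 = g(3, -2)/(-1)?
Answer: -292636/7 ≈ -41805.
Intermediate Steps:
o(M, D) = 6/7 (o(M, D) = -1/7*(-6) = 6/7)
s(S) = 9*S
g(n, N) = 8 (g(n, N) = 3 + 5 = 8)
E = -15 (E = -7 + 8/(-1) = -7 + 8*(-1) = -7 - 8 = -15)
U(B, X) = -13 (U(B, X) = (0 - 15) + 2 = -15 + 2 = -13)
t(Z) = -204/7 + Z (t(Z) = (Z + 6/7) - 30 = (6/7 + Z) - 30 = -204/7 + Z)
(-9890 + t(U(w, s(2)))) - 31873 = (-9890 + (-204/7 - 13)) - 31873 = (-9890 - 295/7) - 31873 = -69525/7 - 31873 = -292636/7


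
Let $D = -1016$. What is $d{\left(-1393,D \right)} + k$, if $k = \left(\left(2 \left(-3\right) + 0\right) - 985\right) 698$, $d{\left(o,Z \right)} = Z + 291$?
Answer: $-692443$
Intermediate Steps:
$d{\left(o,Z \right)} = 291 + Z$
$k = -691718$ ($k = \left(\left(-6 + 0\right) - 985\right) 698 = \left(-6 - 985\right) 698 = \left(-991\right) 698 = -691718$)
$d{\left(-1393,D \right)} + k = \left(291 - 1016\right) - 691718 = -725 - 691718 = -692443$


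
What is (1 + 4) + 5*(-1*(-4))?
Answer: 25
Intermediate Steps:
(1 + 4) + 5*(-1*(-4)) = 5 + 5*4 = 5 + 20 = 25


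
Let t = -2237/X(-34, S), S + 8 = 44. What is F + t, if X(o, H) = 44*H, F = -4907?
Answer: -7774925/1584 ≈ -4908.4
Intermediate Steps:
S = 36 (S = -8 + 44 = 36)
t = -2237/1584 (t = -2237/(44*36) = -2237/1584 ≈ -1.4122)
F + t = -4907 - 2237/1584 = -7774925/1584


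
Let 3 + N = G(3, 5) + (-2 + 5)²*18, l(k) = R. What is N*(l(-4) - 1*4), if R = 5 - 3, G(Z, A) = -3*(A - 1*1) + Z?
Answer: -300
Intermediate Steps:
G(Z, A) = 3 + Z - 3*A (G(Z, A) = -3*(A - 1) + Z = -3*(-1 + A) + Z = (3 - 3*A) + Z = 3 + Z - 3*A)
R = 2
l(k) = 2
N = 150 (N = -3 + ((3 + 3 - 3*5) + (-2 + 5)²*18) = -3 + ((3 + 3 - 15) + 3²*18) = -3 + (-9 + 9*18) = -3 + (-9 + 162) = -3 + 153 = 150)
N*(l(-4) - 1*4) = 150*(2 - 1*4) = 150*(2 - 4) = 150*(-2) = -300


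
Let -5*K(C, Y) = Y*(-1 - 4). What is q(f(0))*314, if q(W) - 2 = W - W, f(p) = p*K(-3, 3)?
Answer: 628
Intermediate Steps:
K(C, Y) = Y (K(C, Y) = -Y*(-1 - 4)/5 = -Y*(-5)/5 = -(-1)*Y = Y)
f(p) = 3*p (f(p) = p*3 = 3*p)
q(W) = 2 (q(W) = 2 + (W - W) = 2 + 0 = 2)
q(f(0))*314 = 2*314 = 628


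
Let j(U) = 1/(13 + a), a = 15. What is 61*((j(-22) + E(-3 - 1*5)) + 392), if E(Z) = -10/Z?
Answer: 167933/7 ≈ 23990.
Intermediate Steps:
j(U) = 1/28 (j(U) = 1/(13 + 15) = 1/28)
61*((j(-22) + E(-3 - 1*5)) + 392) = 61*((1/28 - 10/(-3 - 1*5)) + 392) = 61*((1/28 - 10/(-3 - 5)) + 392) = 61*((1/28 - 10/(-8)) + 392) = 61*((1/28 - 10*(-⅛)) + 392) = 61*((1/28 + 5/4) + 392) = 61*(9/7 + 392) = 61*(2753/7) = 167933/7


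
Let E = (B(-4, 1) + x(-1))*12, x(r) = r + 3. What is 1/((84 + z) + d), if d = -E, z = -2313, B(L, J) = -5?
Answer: -1/2193 ≈ -0.00045600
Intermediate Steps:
x(r) = 3 + r
E = -36 (E = (-5 + (3 - 1))*12 = (-5 + 2)*12 = -3*12 = -36)
d = 36 (d = -1*(-36) = 36)
1/((84 + z) + d) = 1/((84 - 2313) + 36) = 1/(-2229 + 36) = 1/(-2193) = -1/2193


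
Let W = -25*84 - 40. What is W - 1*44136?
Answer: -46276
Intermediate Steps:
W = -2140 (W = -2100 - 40 = -2140)
W - 1*44136 = -2140 - 1*44136 = -2140 - 44136 = -46276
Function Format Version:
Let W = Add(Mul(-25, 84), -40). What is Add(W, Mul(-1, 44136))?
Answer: -46276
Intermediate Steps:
W = -2140 (W = Add(-2100, -40) = -2140)
Add(W, Mul(-1, 44136)) = Add(-2140, Mul(-1, 44136)) = Add(-2140, -44136) = -46276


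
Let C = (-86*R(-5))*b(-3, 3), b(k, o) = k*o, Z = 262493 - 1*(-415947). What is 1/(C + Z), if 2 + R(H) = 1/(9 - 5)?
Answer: 2/1354171 ≈ 1.4769e-6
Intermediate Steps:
Z = 678440 (Z = 262493 + 415947 = 678440)
R(H) = -7/4 (R(H) = -2 + 1/(9 - 5) = -2 + 1/4 = -2 + ¼ = -7/4)
C = -2709/2 (C = (-86*(-7/4))*(-3*3) = (301/2)*(-9) = -2709/2 ≈ -1354.5)
1/(C + Z) = 1/(-2709/2 + 678440) = 1/(1354171/2) = 2/1354171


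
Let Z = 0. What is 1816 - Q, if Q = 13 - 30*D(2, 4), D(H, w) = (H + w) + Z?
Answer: 1983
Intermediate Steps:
D(H, w) = H + w (D(H, w) = (H + w) + 0 = H + w)
Q = -167 (Q = 13 - 30*(2 + 4) = 13 - 30*6 = 13 - 180 = -167)
1816 - Q = 1816 - 1*(-167) = 1816 + 167 = 1983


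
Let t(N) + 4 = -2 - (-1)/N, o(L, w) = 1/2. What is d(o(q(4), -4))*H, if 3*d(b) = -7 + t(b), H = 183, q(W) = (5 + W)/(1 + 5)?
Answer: -671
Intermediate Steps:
q(W) = ⅚ + W/6 (q(W) = (5 + W)/6 = (5 + W)*(⅙) = ⅚ + W/6)
o(L, w) = ½
t(N) = -6 + 1/N (t(N) = -4 + (-2 - (-1)/N) = -4 + (-2 + 1/N) = -6 + 1/N)
d(b) = -13/3 + 1/(3*b) (d(b) = (-7 + (-6 + 1/b))/3 = (-13 + 1/b)/3 = -13/3 + 1/(3*b))
d(o(q(4), -4))*H = ((1 - 13*½)/(3*(½)))*183 = ((⅓)*2*(1 - 13/2))*183 = ((⅓)*2*(-11/2))*183 = -11/3*183 = -671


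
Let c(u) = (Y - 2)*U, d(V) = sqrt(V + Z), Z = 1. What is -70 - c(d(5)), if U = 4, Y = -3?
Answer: -50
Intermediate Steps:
d(V) = sqrt(1 + V) (d(V) = sqrt(V + 1) = sqrt(1 + V))
c(u) = -20 (c(u) = (-3 - 2)*4 = -5*4 = -20)
-70 - c(d(5)) = -70 - 1*(-20) = -70 + 20 = -50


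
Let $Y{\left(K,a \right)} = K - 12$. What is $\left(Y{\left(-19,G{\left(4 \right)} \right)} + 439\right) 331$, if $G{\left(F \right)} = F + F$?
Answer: $135048$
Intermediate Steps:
$G{\left(F \right)} = 2 F$
$Y{\left(K,a \right)} = -12 + K$ ($Y{\left(K,a \right)} = K - 12 = -12 + K$)
$\left(Y{\left(-19,G{\left(4 \right)} \right)} + 439\right) 331 = \left(\left(-12 - 19\right) + 439\right) 331 = \left(-31 + 439\right) 331 = 408 \cdot 331 = 135048$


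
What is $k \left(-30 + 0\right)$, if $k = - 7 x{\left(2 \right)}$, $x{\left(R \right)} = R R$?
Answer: $840$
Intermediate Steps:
$x{\left(R \right)} = R^{2}$
$k = -28$ ($k = - 7 \cdot 2^{2} = \left(-7\right) 4 = -28$)
$k \left(-30 + 0\right) = - 28 \left(-30 + 0\right) = \left(-28\right) \left(-30\right) = 840$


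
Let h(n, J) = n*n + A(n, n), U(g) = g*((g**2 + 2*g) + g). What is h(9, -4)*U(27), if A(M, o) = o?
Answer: 1968300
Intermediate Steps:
U(g) = g*(g**2 + 3*g)
h(n, J) = n + n**2 (h(n, J) = n*n + n = n**2 + n = n + n**2)
h(9, -4)*U(27) = (9*(1 + 9))*(27**2*(3 + 27)) = (9*10)*(729*30) = 90*21870 = 1968300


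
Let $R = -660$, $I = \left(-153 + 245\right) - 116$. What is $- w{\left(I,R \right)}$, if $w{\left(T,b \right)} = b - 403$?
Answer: $1063$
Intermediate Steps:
$I = -24$ ($I = 92 - 116 = -24$)
$w{\left(T,b \right)} = -403 + b$
$- w{\left(I,R \right)} = - (-403 - 660) = \left(-1\right) \left(-1063\right) = 1063$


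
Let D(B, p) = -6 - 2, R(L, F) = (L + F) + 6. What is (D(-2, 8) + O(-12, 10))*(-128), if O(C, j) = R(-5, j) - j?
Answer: 896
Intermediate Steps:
R(L, F) = 6 + F + L (R(L, F) = (F + L) + 6 = 6 + F + L)
D(B, p) = -8
O(C, j) = 1 (O(C, j) = (6 + j - 5) - j = (1 + j) - j = 1)
(D(-2, 8) + O(-12, 10))*(-128) = (-8 + 1)*(-128) = -7*(-128) = 896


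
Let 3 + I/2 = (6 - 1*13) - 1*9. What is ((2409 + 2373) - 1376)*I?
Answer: -129428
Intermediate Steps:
I = -38 (I = -6 + 2*((6 - 1*13) - 1*9) = -6 + 2*((6 - 13) - 9) = -6 + 2*(-7 - 9) = -6 + 2*(-16) = -6 - 32 = -38)
((2409 + 2373) - 1376)*I = ((2409 + 2373) - 1376)*(-38) = (4782 - 1376)*(-38) = 3406*(-38) = -129428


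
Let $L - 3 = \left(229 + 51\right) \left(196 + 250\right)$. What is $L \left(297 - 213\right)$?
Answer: $10490172$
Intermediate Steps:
$L = 124883$ ($L = 3 + \left(229 + 51\right) \left(196 + 250\right) = 3 + 280 \cdot 446 = 3 + 124880 = 124883$)
$L \left(297 - 213\right) = 124883 \left(297 - 213\right) = 124883 \cdot 84 = 10490172$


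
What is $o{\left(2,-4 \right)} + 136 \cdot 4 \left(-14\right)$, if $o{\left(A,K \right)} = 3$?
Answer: $-7613$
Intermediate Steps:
$o{\left(2,-4 \right)} + 136 \cdot 4 \left(-14\right) = 3 + 136 \cdot 4 \left(-14\right) = 3 + 136 \left(-56\right) = 3 - 7616 = -7613$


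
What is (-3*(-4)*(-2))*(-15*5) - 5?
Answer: 1795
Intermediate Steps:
(-3*(-4)*(-2))*(-15*5) - 5 = (12*(-2))*(-75) - 5 = -24*(-75) - 5 = 1800 - 5 = 1795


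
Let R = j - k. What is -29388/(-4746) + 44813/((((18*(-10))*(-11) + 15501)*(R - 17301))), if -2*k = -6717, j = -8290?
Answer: 4957353694096/800596743429 ≈ 6.1921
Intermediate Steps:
k = 6717/2 (k = -½*(-6717) = 6717/2 ≈ 3358.5)
R = -23297/2 (R = -8290 - 1*6717/2 = -8290 - 6717/2 = -23297/2 ≈ -11649.)
-29388/(-4746) + 44813/((((18*(-10))*(-11) + 15501)*(R - 17301))) = -29388/(-4746) + 44813/((((18*(-10))*(-11) + 15501)*(-23297/2 - 17301))) = -29388*(-1/4746) + 44813/(((-180*(-11) + 15501)*(-57899/2))) = 4898/791 + 44813/(((1980 + 15501)*(-57899/2))) = 4898/791 + 44813/((17481*(-57899/2))) = 4898/791 + 44813/(-1012132419/2) = 4898/791 + 44813*(-2/1012132419) = 4898/791 - 89626/1012132419 = 4957353694096/800596743429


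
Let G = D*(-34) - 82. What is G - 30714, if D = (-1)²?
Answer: -30830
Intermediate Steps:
D = 1
G = -116 (G = 1*(-34) - 82 = -34 - 82 = -116)
G - 30714 = -116 - 30714 = -30830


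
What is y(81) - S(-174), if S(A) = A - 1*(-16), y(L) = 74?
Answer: 232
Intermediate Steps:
S(A) = 16 + A (S(A) = A + 16 = 16 + A)
y(81) - S(-174) = 74 - (16 - 174) = 74 - 1*(-158) = 74 + 158 = 232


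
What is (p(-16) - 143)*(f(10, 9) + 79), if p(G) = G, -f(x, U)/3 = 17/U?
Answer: -11660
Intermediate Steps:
f(x, U) = -51/U
(p(-16) - 143)*(f(10, 9) + 79) = (-16 - 143)*(-51/9 + 79) = -159*(-51*⅑ + 79) = -159*(-17/3 + 79) = -159*220/3 = -11660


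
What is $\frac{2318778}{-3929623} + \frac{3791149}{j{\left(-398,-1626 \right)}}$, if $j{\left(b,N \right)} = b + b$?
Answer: $- \frac{74872522885}{15718492} \approx -4763.3$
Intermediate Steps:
$j{\left(b,N \right)} = 2 b$
$\frac{2318778}{-3929623} + \frac{3791149}{j{\left(-398,-1626 \right)}} = \frac{2318778}{-3929623} + \frac{3791149}{2 \left(-398\right)} = 2318778 \left(- \frac{1}{3929623}\right) + \frac{3791149}{-796} = - \frac{2318778}{3929623} + 3791149 \left(- \frac{1}{796}\right) = - \frac{2318778}{3929623} - \frac{19051}{4} = - \frac{74872522885}{15718492}$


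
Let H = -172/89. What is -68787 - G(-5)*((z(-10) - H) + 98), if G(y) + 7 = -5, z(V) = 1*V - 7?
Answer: -6033471/89 ≈ -67792.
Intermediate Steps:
z(V) = -7 + V (z(V) = V - 7 = -7 + V)
H = -172/89 (H = -172*1/89 = -172/89 ≈ -1.9326)
G(y) = -12 (G(y) = -7 - 5 = -12)
-68787 - G(-5)*((z(-10) - H) + 98) = -68787 - (-12)*(((-7 - 10) - 1*(-172/89)) + 98) = -68787 - (-12)*((-17 + 172/89) + 98) = -68787 - (-12)*(-1341/89 + 98) = -68787 - (-12)*7381/89 = -68787 - 1*(-88572/89) = -68787 + 88572/89 = -6033471/89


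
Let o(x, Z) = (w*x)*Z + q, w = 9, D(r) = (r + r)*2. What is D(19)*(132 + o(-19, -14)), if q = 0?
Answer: 191976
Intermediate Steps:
D(r) = 4*r (D(r) = (2*r)*2 = 4*r)
o(x, Z) = 9*Z*x (o(x, Z) = (9*x)*Z + 0 = 9*Z*x + 0 = 9*Z*x)
D(19)*(132 + o(-19, -14)) = (4*19)*(132 + 9*(-14)*(-19)) = 76*(132 + 2394) = 76*2526 = 191976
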